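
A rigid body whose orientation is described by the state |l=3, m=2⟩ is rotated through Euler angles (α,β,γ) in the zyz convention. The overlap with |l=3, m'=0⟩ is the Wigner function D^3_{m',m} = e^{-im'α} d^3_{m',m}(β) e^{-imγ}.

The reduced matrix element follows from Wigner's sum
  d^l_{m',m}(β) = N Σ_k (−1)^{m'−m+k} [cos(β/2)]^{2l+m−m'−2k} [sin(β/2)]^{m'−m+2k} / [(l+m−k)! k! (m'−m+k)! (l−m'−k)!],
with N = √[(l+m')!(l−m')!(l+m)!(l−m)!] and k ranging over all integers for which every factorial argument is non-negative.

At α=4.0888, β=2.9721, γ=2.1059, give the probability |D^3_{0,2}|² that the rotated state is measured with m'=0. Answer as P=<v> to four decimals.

D^3_{0,2}(4.0888,2.9721,2.1059) = e^{-i·0·4.0888}·d^3_{0,2}(2.9721)·e^{-i·2·2.1059}. Compute d first:
c=cos(2.9721/2)=0.084645, s=sin(2.9721/2)=0.996411; N=√[6·6·120·1]=65.726707
k: max(0,(2)−(0))=2 … min(3+(2),3−(0))=3
  k=2: (−1)^0·65.7267/(12)·0.0846^4·0.9964^2 = +0.000279
  k=3: (−1)^1·65.7267/(12)·0.0846^2·0.9964^4 = -0.038683
d^3_{0,2}(2.9721) = +0.000279 -0.038683 = -0.038404
|D^3_{0,2}|² = |d^3_{0,2}(β)|² = (-0.038404)² = 0.001475 (the z-rotation phases have unit modulus)

P=0.0015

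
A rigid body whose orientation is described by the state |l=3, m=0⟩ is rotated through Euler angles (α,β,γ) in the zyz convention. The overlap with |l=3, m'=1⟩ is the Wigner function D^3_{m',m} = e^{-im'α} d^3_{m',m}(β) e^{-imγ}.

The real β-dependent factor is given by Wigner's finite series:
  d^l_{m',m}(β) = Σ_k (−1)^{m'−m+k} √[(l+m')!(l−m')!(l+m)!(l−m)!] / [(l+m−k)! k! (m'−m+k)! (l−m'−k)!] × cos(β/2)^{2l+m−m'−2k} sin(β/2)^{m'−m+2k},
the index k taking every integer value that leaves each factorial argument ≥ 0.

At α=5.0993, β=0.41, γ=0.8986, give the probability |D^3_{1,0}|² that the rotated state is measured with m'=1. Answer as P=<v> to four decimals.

P=0.3061

First d^3_{1,0}(β=0.41), then the phase factors e^{-i(1)α} and e^{-i(0)γ}:
With c≡cos(β/2)=0.979061 and s≡sin(β/2)=0.203567, N=[24·2·6·6]^{1/2}=41.569219
Admissible k: 0..2 (factorial args all ≥0)
  k=0: (−1)^1·41.5692/(12)·0.9791^5·0.2036^1 = -0.634376
  k=1: (−1)^2·41.5692/(4)·0.9791^3·0.2036^3 = +0.082274
  k=2: (−1)^3·41.5692/(12)·0.9791^1·0.2036^5 = -0.001186
d^3_{1,0}(0.41) = -0.634376 +0.082274 -0.001186 = -0.553288
|D^3_{1,0}|² = |d^3_{1,0}(β)|² = (-0.553288)² = 0.306127 (the z-rotation phases have unit modulus)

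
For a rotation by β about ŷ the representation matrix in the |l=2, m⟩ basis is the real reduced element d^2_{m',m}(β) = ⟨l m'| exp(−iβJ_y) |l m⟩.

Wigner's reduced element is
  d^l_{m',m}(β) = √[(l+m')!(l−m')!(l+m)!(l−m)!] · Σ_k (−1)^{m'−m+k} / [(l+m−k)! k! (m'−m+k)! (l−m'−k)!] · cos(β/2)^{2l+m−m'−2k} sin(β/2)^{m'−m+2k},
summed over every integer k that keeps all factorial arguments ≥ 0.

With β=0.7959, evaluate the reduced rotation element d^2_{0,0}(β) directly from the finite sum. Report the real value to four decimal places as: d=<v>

d^2_{0,0}(β=0.7959) via Wigner's sum:
c=cos(0.7959/2)=0.921857, s=sin(0.7959/2)=0.387529; N=√[2·2·2·2]=4.000000
The bounds max(0,m−m')=0 and min(l+m,l−m')=2 give 3 terms
  k=0: (−1)^0·4.0000/(4)·0.9219^4·0.3875^0 = +0.722196
  k=1: (−1)^1·4.0000/(1)·0.9219^2·0.3875^2 = -0.510501
  k=2: (−1)^2·4.0000/(4)·0.9219^0·0.3875^4 = +0.022554
d^2_{0,0}(0.7959) = +0.722196 -0.510501 +0.022554 = +0.234248

d=0.2342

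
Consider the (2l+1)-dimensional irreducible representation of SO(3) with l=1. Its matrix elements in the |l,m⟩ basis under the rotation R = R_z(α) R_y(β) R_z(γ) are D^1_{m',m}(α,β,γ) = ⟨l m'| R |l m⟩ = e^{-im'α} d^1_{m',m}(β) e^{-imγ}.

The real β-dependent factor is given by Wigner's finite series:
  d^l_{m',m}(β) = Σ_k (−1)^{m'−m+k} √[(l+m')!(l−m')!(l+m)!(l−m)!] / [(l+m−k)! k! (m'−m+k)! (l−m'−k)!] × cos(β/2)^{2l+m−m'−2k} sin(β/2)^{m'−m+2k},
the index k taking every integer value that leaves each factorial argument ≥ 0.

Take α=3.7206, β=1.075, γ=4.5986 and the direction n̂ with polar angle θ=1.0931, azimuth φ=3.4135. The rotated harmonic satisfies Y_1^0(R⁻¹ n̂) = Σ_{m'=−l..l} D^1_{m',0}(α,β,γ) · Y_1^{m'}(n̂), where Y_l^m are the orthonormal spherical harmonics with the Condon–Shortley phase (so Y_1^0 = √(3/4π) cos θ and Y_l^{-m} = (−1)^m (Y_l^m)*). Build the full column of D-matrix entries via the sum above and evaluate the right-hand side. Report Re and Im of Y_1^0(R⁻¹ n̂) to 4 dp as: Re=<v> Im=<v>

Re=0.4707 Im=0.0000

Need the full column D^1_{m',0} for m'=−1..1 at α=3.7206, β=1.075, γ=4.5986.
cos(β/2)=0.858991, sin(β/2)=0.511990
d^1_{-1,0}: single k=1 term ⇒ +0.621964;  D = -0.520588-0.340335i
d^1_{0,0}: k∈[0..1] ⇒ +0.737866 -0.262134 = +0.475732;  D = +0.475732+0.000000i
d^1_{1,0}: single k=0 term ⇒ -0.621964;  D = +0.520588-0.340335i
Y_1^{m'}(θ=1.0931,φ=3.4135) and Σ D·Y over m':
  (-0.5206-0.3403i)·(-0.2955+0.0824i)  (+0.4757+0.0000i)·(+0.2246+0.0000i)  (+0.5206-0.3403i)·(+0.2955+0.0824i)
Y_1^0(R⁻¹ n̂) = +0.470666+0.000000i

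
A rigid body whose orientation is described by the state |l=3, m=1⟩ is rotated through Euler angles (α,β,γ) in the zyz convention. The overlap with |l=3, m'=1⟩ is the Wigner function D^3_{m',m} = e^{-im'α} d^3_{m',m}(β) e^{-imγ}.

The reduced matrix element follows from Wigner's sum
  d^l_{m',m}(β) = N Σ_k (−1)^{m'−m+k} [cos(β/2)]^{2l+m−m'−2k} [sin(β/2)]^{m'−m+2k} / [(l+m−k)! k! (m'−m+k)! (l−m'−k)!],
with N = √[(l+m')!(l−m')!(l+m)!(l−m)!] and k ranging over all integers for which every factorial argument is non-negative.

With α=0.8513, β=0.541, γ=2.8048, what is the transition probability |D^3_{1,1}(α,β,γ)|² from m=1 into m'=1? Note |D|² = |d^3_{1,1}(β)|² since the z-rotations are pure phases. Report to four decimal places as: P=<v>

P=0.1133

Split into d^3_{1,1}(β=0.541) × two z-phases.
With c≡cos(β/2)=0.963637 and s≡sin(β/2)=0.267213, N=[24·2·24·2]^{1/2}=48.000000
k∈{0,1,2} keeps every argument non-negative
  k=0: (−1)^0·48.0000/(48)·0.9636^6·0.2672^0 = +0.800722
  k=1: (−1)^1·48.0000/(6)·0.9636^4·0.2672^2 = -0.492562
  k=2: (−1)^2·48.0000/(8)·0.9636^2·0.2672^4 = +0.028406
d^3_{1,1}(0.541) = +0.800722 -0.492562 +0.028406 = +0.336567
|D^3_{1,1}|² = |d^3_{1,1}(β)|² = (+0.336567)² = 0.113277 (the z-rotation phases have unit modulus)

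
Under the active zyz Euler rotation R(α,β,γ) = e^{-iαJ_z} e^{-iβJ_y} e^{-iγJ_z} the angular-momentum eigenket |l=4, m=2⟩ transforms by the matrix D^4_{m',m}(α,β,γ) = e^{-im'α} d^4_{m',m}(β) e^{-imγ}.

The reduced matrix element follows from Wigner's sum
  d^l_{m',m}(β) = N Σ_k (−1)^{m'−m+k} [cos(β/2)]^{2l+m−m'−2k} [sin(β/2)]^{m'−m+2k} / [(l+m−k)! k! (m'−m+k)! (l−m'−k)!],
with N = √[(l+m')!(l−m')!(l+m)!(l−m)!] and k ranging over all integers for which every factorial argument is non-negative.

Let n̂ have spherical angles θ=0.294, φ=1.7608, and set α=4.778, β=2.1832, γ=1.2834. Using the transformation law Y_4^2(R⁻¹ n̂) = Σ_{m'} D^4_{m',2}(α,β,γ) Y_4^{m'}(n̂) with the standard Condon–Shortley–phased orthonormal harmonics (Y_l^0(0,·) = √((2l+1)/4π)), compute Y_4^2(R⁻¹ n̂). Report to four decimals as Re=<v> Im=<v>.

Need the full column D^4_{m',2} for m'=−4..4 at α=4.778, β=2.1832, γ=1.2834.
cos(β/2)=0.461066, sin(β/2)=0.887366
d^4_{-4,2}: single k=6 term ⇒ +0.549189;  D = -0.367692-0.407935i
d^4_{-3,2}: k∈[5..6] ⇒ +0.605325 -0.747388 = -0.142063;  D = -0.099061+0.101828i
d^4_{-2,2}: k∈[4..6] ⇒ +0.420296 -1.245443 +0.384434 = -0.440713;  D = -0.335362-0.285938i
d^4_{-1,2}: k∈[3..5] ⇒ +0.205892 -1.143956 +0.847458 = -0.090606;  D = +0.054139-0.072653i
d^4_{0,2}: k∈[2..4] ⇒ +0.071764 -0.708849 +0.984609 = +0.347524;  D = -0.291679-0.188935i
d^4_{1,2}: k∈[1..3] ⇒ +0.016676 -0.308838 +0.762637 = +0.470475;  D = +0.229339-0.410792i
d^4_{2,2}: k∈[0..2] ⇒ +0.002042 -0.090775 +0.420296 = +0.331563;  D = +0.299476+0.142296i
d^4_{3,2}: k∈[0..1] ⇒ -0.014707 +0.163422 = +0.148715;  D = -0.054880+0.138219i
d^4_{4,2}: single k=0 term ⇒ +0.040028;  D = -0.038091-0.012300i
Y_4^{m'}(θ=0.294,φ=1.7608) and Σ D·Y over m':
  (-0.3677-0.4079i)·(+0.0023-0.0021i)  (-0.0991+0.1018i)·(+0.0157+0.0245i)  (-0.3354-0.2859i)·(-0.1412+0.0564i)  (+0.0541-0.0727i)·(-0.0846-0.4397i)  (-0.2917-0.1889i)·(+0.5171+0.0000i)  (+0.2293-0.4108i)·(+0.0846-0.4397i)  (+0.2995+0.1423i)·(-0.1412-0.0564i)  (-0.0549+0.1382i)·(-0.0157+0.0245i)  (-0.0381-0.0123i)·(+0.0023+0.0021i)
Y_4^2(R⁻¹ n̂) = -0.327690-0.271029i

Re=-0.3277 Im=-0.2710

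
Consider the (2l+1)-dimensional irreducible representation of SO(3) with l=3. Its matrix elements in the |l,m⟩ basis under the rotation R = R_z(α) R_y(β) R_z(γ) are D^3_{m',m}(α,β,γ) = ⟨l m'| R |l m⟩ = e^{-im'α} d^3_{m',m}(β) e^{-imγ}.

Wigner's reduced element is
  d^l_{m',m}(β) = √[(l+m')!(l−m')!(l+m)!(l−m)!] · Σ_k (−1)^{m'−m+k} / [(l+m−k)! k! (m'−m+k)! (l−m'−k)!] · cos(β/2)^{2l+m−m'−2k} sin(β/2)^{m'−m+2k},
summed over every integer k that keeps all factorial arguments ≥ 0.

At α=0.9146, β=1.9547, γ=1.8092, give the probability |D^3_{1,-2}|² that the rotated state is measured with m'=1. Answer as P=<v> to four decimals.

P=0.0039

First d^3_{1,-2}(β=1.9547), then the phase factors e^{-i(1)α} and e^{-i(-2)γ}:
With c≡cos(β/2)=0.559221 and s≡sin(β/2)=0.829018, N=[24·2·1·120]^{1/2}=75.894664
k: max(0,(-2)−(1))=0 … min(3+(-2),3−(1))=1
  k=0: (−1)^3·75.8947/(12)·0.5592^3·0.8290^3 = -0.630193
  k=1: (−1)^4·75.8947/(24)·0.5592^1·0.8290^5 = +0.692476
d^3_{1,-2}(1.9547) = -0.630193 +0.692476 = +0.062282
|D^3_{1,-2}|² = |d^3_{1,-2}(β)|² = (+0.062282)² = 0.003879 (the z-rotation phases have unit modulus)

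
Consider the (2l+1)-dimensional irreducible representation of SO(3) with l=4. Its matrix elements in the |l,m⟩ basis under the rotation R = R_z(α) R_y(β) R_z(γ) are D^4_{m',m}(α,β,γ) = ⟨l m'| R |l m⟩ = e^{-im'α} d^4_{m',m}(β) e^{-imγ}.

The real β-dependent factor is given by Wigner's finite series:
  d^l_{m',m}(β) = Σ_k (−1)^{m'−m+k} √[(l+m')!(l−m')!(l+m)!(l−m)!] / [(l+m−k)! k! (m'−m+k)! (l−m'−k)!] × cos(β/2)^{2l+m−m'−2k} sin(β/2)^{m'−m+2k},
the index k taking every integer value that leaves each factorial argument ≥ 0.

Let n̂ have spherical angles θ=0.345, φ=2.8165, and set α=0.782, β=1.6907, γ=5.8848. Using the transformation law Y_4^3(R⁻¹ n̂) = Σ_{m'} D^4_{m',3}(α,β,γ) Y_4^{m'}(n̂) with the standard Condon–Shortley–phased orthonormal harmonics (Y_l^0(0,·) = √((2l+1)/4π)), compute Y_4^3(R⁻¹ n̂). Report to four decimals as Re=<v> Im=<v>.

Re=-0.2870 Im=-0.0698

Need the full column D^4_{m',3} for m'=−4..4 at α=0.782, β=1.6907, γ=5.8848.
cos(β/2)=0.663469, sin(β/2)=0.748203
d^4_{-4,3}: single k=7 term ⇒ +0.246322;  D = -0.093474-0.227897i
d^4_{-3,3}: k∈[6..7] ⇒ +0.540577 -0.098210 = +0.442367;  D = -0.407522-0.172088i
d^4_{-2,3}: k∈[5..6] ⇒ +0.768681 -0.325854 = +0.442828;  D = -0.410837+0.165255i
d^4_{-1,3}: k∈[4..5] ⇒ +0.803307 -0.612957 = +0.190350;  D = -0.075239+0.174849i
d^4_{0,3}: k∈[3..4] ⇒ +0.637129 -0.810261 = -0.173132;  D = -0.063517-0.161060i
d^4_{1,3}: k∈[2..3] ⇒ +0.378996 -0.803307 = -0.424310;  D = -0.388608-0.170361i
d^4_{2,3}: k∈[1..2] ⇒ +0.158427 -0.604434 = -0.446007;  D = -0.416010+0.160802i
d^4_{3,3}: k∈[0..1] ⇒ +0.037546 -0.334243 = -0.296697;  D = -0.120968+0.270917i
d^4_{4,3}: single k=0 term ⇒ -0.119760;  D = +0.042418+0.111996i
Y_4^{m'}(θ=0.345,φ=2.8165) and Σ D·Y over m':
  (-0.0935-0.2279i)·(+0.0015+0.0056i)  (-0.4075-0.1721i)·(-0.0256-0.0377i)  (-0.4108+0.1653i)·(+0.1583+0.1204i)  (-0.0752+0.1748i)·(-0.4565-0.1539i)  (-0.0635-0.1611i)·(+0.4107+0.0000i)  (-0.3886-0.1704i)·(+0.4565-0.1539i)  (-0.4160+0.1608i)·(+0.1583-0.1204i)  (-0.1210+0.2709i)·(+0.0256-0.0377i)  (+0.0424+0.1120i)·(+0.0015-0.0056i)
Y_4^3(R⁻¹ n̂) = -0.287046-0.069798i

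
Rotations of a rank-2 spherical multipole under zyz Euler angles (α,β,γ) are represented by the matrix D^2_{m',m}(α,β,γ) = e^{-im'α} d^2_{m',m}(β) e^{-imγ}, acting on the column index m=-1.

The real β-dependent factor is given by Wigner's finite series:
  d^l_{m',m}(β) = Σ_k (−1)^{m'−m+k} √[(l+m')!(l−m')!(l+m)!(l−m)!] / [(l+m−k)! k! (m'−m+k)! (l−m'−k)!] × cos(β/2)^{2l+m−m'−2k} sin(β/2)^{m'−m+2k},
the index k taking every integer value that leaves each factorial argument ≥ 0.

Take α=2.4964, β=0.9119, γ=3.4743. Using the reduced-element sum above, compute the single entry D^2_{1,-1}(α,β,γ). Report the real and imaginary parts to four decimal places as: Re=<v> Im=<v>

Re=0.2410 Im=0.3577

First d^2_{1,-1}(β=0.9119), then the phase factors e^{-i(1)α} and e^{-i(-1)γ}:
With c≡cos(β/2)=0.897843 and s≡sin(β/2)=0.440315, N=[6·1·1·6]^{1/2}=6.000000
The bounds max(0,m−m')=0 and min(l+m,l−m')=1 give 2 terms
  k=0: (−1)^2·6.0000/(2)·0.8978^2·0.4403^2 = +0.468867
  k=1: (−1)^3·6.0000/(6)·0.8978^0·0.4403^4 = -0.037589
d^2_{1,-1}(0.9119) = +0.468867 -0.037589 = +0.431279
Phases: e^{-i·(1)·2.4964}=-0.798984-0.601352i, e^{-i·(-1)·3.4743}=-0.945162-0.326603i ⇒ D=+0.240984+0.357671i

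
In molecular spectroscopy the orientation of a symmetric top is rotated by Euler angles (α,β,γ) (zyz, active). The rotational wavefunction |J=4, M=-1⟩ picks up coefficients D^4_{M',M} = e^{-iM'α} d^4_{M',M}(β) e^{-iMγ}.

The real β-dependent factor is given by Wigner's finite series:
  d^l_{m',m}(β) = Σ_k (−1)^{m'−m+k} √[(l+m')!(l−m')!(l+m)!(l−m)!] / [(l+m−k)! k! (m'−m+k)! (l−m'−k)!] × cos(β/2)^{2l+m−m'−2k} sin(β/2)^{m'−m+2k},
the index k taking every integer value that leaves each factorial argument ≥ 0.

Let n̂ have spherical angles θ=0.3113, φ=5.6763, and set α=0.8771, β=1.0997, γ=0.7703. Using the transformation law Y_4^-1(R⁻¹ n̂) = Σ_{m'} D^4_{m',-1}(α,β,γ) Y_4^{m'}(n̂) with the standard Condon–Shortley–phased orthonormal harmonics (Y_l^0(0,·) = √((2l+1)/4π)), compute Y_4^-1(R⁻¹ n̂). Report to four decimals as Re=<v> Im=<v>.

Need the full column D^4_{m',-1} for m'=−4..4 at α=0.8771, β=1.0997, γ=0.7703.
cos(β/2)=0.852603, sin(β/2)=0.522559
d^4_{-4,-1}: single k=3 term ⇒ +0.481100;  D = -0.202168-0.436560i
d^4_{-3,-1}: k∈[2..3] ⇒ +0.832573 -0.521253 = +0.311320;  D = -0.300856-0.080037i
d^4_{-2,-1}: k∈[1..3] ⇒ +0.726105 -1.363789 +0.341534 = -0.296150;  D = +0.241529-0.171372i
d^4_{-1,-1}: k∈[0..3] ⇒ +0.279238 -1.573415 +1.182091 -0.148016 = -0.260102;  D = +0.019905-0.259339i
d^4_{0,-1}: k∈[0..3] ⇒ -0.765382 +1.725072 -0.648015 +0.040571 = +0.352246;  D = +0.252807+0.245286i
d^4_{1,-1}: k∈[0..3] ⇒ +1.048944 -1.182091 +0.222023 -0.005560 = +0.083316;  D = +0.082841-0.008881i
d^4_{2,-1}: k∈[0..2] ⇒ -0.909193 +0.512301 -0.038489 = -0.435381;  D = -0.241105+0.362526i
d^4_{3,-1}: k∈[0..1] ⇒ +0.521253 -0.117484 = +0.403770;  D = -0.115538-0.386886i
d^4_{4,-1}: single k=0 term ⇒ -0.180723;  D = +0.166210+0.070958i
Y_4^{m'}(θ=0.3113,φ=5.6763) and Σ D·Y over m':
  (-0.2022-0.4366i)·(-0.0029+0.0026i)  (-0.3009-0.0800i)·(-0.0085+0.0332i)  (+0.2415-0.1714i)·(+0.0586+0.1571i)  (+0.0199-0.2593i)·(+0.3788+0.2630i)  (+0.2528+0.2453i)·(+0.4819+0.0000i)  (+0.0828-0.0089i)·(-0.3788+0.2630i)  (-0.2411+0.3625i)·(+0.0586-0.1571i)  (-0.1155-0.3869i)·(+0.0085+0.0332i)  (+0.1662+0.0710i)·(-0.0029-0.0026i)
Y_4^-1(R⁻¹ n̂) = +0.270900+0.121105i

Re=0.2709 Im=0.1211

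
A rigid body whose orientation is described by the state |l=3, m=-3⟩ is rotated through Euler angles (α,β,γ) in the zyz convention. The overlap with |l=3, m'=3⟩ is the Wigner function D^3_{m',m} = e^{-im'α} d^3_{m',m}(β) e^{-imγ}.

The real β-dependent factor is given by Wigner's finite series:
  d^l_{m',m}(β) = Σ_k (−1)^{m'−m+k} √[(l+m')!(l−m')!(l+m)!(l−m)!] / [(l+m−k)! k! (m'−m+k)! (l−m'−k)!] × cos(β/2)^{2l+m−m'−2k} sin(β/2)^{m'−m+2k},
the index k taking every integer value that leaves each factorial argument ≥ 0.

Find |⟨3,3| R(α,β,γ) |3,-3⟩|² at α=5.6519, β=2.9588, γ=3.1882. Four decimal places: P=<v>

P=0.9510

Split into d^3_{3,-3}(β=2.9588) × two z-phases.
With c≡cos(β/2)=0.091269 and s≡sin(β/2)=0.995826, N=[720·1·1·720]^{1/2}=720.000000
k: max(0,(-3)−(3))=0 … min(3+(-3),3−(3))=0
  k=0: (−1)^6·720.0000/(720)·0.0913^0·0.9958^6 = +0.975217
d^3_{3,-3}(2.9588) = +0.975217
|D^3_{3,-3}|² = |d^3_{3,-3}(β)|² = (+0.975217)² = 0.951049 (the z-rotation phases have unit modulus)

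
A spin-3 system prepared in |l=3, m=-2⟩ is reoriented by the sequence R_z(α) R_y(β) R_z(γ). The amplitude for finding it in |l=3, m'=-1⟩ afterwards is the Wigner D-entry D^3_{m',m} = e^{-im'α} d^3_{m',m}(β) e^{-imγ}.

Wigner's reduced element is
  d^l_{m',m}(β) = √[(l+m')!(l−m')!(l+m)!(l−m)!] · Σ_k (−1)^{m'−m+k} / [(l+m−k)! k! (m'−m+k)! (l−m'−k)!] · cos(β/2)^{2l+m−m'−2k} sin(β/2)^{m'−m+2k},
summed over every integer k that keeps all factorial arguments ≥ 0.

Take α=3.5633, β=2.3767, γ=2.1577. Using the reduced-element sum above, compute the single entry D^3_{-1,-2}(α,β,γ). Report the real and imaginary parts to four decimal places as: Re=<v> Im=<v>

Split into d^3_{-1,-2}(β=2.3767) × two z-phases.
With c≡cos(β/2)=0.373191 and s≡sin(β/2)=0.927754, N=[2·24·1·120]^{1/2}=75.894664
Admissible k: 0..1 (factorial args all ≥0)
  k=0: (−1)^1·75.8947/(24)·0.3732^5·0.9278^1 = -0.021237
  k=1: (−1)^2·75.8947/(12)·0.3732^3·0.9278^3 = +0.262496
d^3_{-1,-2}(2.3767) = -0.021237 +0.262496 = +0.241259
Phases: e^{-i·(-1)·3.5633}=-0.912391-0.409319i, e^{-i·(-2)·2.1577}=-0.386643-0.922229i ⇒ D=-0.005963+0.241186i

Re=-0.0060 Im=0.2412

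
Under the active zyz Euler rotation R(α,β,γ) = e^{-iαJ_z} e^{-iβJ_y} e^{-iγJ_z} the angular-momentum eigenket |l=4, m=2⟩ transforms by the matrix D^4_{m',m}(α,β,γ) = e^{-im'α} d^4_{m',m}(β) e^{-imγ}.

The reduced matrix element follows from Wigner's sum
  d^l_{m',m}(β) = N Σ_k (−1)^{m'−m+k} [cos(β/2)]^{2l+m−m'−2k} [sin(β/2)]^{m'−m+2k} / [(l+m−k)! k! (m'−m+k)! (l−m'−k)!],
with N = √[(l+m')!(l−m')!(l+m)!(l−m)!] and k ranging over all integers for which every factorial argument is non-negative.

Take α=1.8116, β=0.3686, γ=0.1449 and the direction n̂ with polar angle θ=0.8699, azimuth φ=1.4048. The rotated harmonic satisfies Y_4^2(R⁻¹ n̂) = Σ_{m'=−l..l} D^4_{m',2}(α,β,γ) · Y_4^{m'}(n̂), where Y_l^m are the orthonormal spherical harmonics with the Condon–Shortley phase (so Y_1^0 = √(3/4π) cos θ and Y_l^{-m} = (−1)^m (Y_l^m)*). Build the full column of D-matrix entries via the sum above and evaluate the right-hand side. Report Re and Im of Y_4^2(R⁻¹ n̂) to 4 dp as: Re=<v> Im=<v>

Need the full column D^4_{m',2} for m'=−4..4 at α=1.8116, β=0.3686, γ=0.1449.
cos(β/2)=0.983065, sin(β/2)=0.183258
d^4_{-4,2}: single k=6 term ⇒ +0.000194;  D = +0.000151+0.000121i
d^4_{-3,2}: k∈[5..6] ⇒ +0.002204 -0.000026 = +0.002179;  D = +0.000913-0.001978i
d^4_{-2,2}: k∈[4..6] ⇒ +0.015801 -0.000439 +0.000001 = +0.015363;  D = -0.015081-0.002929i
d^4_{-1,2}: k∈[3..5] ⇒ +0.079913 -0.004166 +0.000029 = +0.075776;  D = +0.003711+0.075685i
d^4_{0,2}: k∈[2..4] ⇒ +0.287569 -0.026649 +0.000347 = +0.261268;  D = +0.250373-0.074660i
d^4_{1,2}: k∈[1..3] ⇒ +0.689883 -0.119870 +0.002777 = +0.572790;  D = -0.289863-0.494032i
d^4_{2,2}: k∈[0..2] ⇒ +0.872282 -0.363749 +0.015801 = +0.524334;  D = -0.375911+0.365537i
d^4_{3,2}: k∈[0..1] ⇒ -0.608419 +0.063429 = -0.544990;  D = -0.462155-0.288838i
d^4_{4,2}: single k=0 term ⇒ +0.160398;  D = +0.050118-0.152367i
Y_4^{m'}(θ=0.8699,φ=1.4048) and Σ D·Y over m':
  (+0.0002+0.0001i)·(+0.1189+0.0930i)  (+0.0009-0.0020i)·(-0.1721+0.3166i)  (-0.0151-0.0029i)·(-0.3531-0.1217i)  (+0.0037+0.0757i)·(-0.0034+0.0204i)  (+0.2504-0.0747i)·(-0.3621+0.0000i)  (-0.2899-0.4940i)·(+0.0034+0.0204i)  (-0.3759+0.3655i)·(-0.3531+0.1217i)  (-0.4622-0.2888i)·(+0.1721+0.3166i)  (+0.0501-0.1524i)·(+0.1189-0.0930i)
Y_4^2(R⁻¹ n̂) = +0.014218-0.370839i

Re=0.0142 Im=-0.3708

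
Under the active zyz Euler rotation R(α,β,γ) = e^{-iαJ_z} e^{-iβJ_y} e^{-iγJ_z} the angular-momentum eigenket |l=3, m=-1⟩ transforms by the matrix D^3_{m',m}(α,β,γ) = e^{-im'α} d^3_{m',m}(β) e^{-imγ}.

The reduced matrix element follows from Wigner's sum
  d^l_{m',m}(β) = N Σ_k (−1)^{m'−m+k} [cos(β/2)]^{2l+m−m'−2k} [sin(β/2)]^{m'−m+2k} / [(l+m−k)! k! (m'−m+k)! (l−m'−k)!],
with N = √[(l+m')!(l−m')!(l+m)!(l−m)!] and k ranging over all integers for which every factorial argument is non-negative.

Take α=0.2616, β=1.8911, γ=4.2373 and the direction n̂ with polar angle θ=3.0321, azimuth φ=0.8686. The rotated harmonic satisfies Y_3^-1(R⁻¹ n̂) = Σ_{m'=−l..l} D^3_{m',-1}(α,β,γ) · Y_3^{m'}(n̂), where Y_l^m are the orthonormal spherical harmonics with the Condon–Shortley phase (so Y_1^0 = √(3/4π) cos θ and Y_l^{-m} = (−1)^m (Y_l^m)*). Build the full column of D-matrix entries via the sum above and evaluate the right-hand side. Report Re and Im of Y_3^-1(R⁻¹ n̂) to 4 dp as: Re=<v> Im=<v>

Need the full column D^3_{m',-1} for m'=−3..3 at α=0.2616, β=1.8911, γ=4.2373.
cos(β/2)=0.585297, sin(β/2)=0.810819
d^3_{-3,-1}: single k=2 term ⇒ +0.298812;  D = +0.091073-0.284595i
d^3_{-2,-1}: k∈[1..2] ⇒ +0.176119 -0.675975 = -0.499856;  D = -0.024039+0.499278i
d^3_{-1,-1}: k∈[0..2] ⇒ +0.040203 -0.617224 +0.888381 = +0.311360;  D = -0.065968-0.304291i
d^3_{0,-1}: k∈[0..2] ⇒ -0.192928 +1.110740 -0.710537 = +0.207275;  D = -0.094811-0.184320i
d^3_{1,-1}: k∈[0..2] ⇒ +0.462918 -1.184509 +0.284147 = -0.437443;  D = +0.293891+0.324013i
d^3_{2,-1}: k∈[0..1] ⇒ -0.675975 +0.648628 = -0.027347;  D = +0.022986+0.014815i
d^3_{3,-1}: single k=0 term ⇒ +0.573448;  D = -0.545955-0.175431i
Y_3^{m'}(θ=3.0321,φ=0.8686) and Σ D·Y over m':
  (+0.0911-0.2846i)·(-0.0005-0.0003i)  (-0.0240+0.4993i)·(+0.0020+0.0120i)  (-0.0660-0.3043i)·(+0.0899-0.1062i)  (-0.0948-0.1843i)·(-0.7197+0.0000i)  (+0.2939+0.3240i)·(-0.0899-0.1062i)  (+0.0230+0.0148i)·(+0.0020-0.0120i)  (-0.5460-0.1754i)·(+0.0005-0.0003i)
Y_3^-1(R⁻¹ n̂) = +0.031767+0.052626i

Re=0.0318 Im=0.0526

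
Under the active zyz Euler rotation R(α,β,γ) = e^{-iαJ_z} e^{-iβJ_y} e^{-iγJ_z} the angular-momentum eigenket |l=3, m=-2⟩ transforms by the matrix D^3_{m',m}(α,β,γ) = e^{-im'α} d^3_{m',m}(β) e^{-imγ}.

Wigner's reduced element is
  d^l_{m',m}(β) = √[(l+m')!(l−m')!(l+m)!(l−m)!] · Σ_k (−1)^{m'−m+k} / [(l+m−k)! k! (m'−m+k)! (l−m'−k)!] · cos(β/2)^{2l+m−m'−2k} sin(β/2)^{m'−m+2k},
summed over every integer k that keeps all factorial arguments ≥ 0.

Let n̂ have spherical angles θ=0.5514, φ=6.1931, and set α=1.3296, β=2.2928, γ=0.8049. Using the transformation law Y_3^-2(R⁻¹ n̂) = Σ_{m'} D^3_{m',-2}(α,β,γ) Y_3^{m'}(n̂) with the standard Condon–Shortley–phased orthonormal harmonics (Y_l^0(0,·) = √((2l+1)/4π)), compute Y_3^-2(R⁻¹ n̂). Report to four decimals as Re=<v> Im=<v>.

Need the full column D^3_{m',-2} for m'=−3..3 at α=1.3296, β=2.2928, γ=0.8049.
cos(β/2)=0.411771, sin(β/2)=0.911287
d^3_{-3,-2}: single k=1 term ⇒ +0.026425;  D = +0.020471-0.016710i
d^3_{-2,-2}: k∈[0..1] ⇒ +0.004875 -0.119372 = -0.114498;  D = +0.049120+0.103426i
d^3_{-1,-2}: k∈[0..1] ⇒ -0.034114 +0.334166 = +0.300052;  D = -0.293940+0.060256i
d^3_{0,-2}: k∈[0..1] ⇒ +0.130766 -0.640462 = -0.509696;  D = +0.019875-0.509309i
d^3_{1,-2}: k∈[0..1] ⇒ -0.334166 +0.818338 = +0.484171;  D = +0.465289+0.133897i
d^3_{2,-2}: k∈[0..1] ⇒ +0.584659 -0.572707 = +0.011952;  D = +0.005953-0.010364i
d^3_{3,-2}: single k=0 term ⇒ -0.633882;  D = +0.458326+0.437884i
Y_3^{m'}(θ=0.5514,φ=6.1931) and Σ D·Y over m':
  (+0.0205-0.0167i)·(+0.0578+0.0160i)  (+0.0491+0.1034i)·(+0.2350+0.0428i)  (-0.2939+0.0603i)·(+0.4431+0.0400i)  (+0.0199-0.5093i)·(+0.1995+0.0000i)  (+0.4653+0.1339i)·(-0.4431+0.0400i)  (+0.0060-0.0104i)·(+0.2350-0.0428i)  (+0.4583+0.4379i)·(-0.0578+0.0160i)
Y_3^-2(R⁻¹ n̂) = -0.364199-0.122290i

Re=-0.3642 Im=-0.1223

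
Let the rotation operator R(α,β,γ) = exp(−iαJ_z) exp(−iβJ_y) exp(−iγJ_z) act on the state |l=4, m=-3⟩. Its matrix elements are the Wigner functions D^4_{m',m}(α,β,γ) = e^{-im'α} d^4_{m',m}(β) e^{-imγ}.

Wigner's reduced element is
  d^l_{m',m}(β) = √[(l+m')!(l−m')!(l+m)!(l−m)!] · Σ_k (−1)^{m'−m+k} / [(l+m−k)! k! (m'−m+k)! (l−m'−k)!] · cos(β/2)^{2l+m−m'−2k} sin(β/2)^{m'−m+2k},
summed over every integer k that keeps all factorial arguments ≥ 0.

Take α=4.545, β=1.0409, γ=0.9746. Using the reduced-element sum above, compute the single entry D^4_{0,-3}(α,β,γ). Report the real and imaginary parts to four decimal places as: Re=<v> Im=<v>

First d^4_{0,-3}(β=1.0409), then the phase factors e^{-i(0)α} and e^{-i(-3)γ}:
With c≡cos(β/2)=0.867595 and s≡sin(β/2)=0.497271, N=[24·24·1·5040]^{1/2}=1703.830978
k: max(0,(-3)−(0))=0 … min(4+(-3),4−(0))=1
  k=0: (−1)^3·1703.8310/(144)·0.8676^5·0.4973^3 = -0.715202
  k=1: (−1)^4·1703.8310/(144)·0.8676^3·0.4973^5 = +0.234952
d^4_{0,-3}(1.0409) = -0.715202 +0.234952 = -0.480250
D = (+1.000000+0.000000i)·(-0.480250)·(-0.976377+0.216075i) = +0.468905-0.103770i

Re=0.4689 Im=-0.1038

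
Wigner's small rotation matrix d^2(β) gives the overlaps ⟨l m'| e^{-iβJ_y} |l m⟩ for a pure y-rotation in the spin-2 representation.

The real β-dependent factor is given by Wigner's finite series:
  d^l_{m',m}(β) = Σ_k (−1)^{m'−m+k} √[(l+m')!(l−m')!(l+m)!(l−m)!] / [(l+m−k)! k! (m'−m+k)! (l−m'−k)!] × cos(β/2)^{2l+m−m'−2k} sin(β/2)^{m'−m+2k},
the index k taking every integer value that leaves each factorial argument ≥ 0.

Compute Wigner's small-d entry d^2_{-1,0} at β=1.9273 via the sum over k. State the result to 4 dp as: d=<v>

d=-0.4006

d^2_{-1,0}(β=1.9273) via Wigner's sum:
Half-angle: c=0.570526, s=0.821279. N=√(1·6·2·2)=4.898979
Admissible k: 1..2 (factorial args all ≥0)
  k=1: (−1)^0·4.8990/(2)·0.5705^3·0.8213^1 = +0.373588
  k=2: (−1)^1·4.8990/(2)·0.5705^1·0.8213^3 = -0.774148
d^2_{-1,0}(1.9273) = +0.373588 -0.774148 = -0.400560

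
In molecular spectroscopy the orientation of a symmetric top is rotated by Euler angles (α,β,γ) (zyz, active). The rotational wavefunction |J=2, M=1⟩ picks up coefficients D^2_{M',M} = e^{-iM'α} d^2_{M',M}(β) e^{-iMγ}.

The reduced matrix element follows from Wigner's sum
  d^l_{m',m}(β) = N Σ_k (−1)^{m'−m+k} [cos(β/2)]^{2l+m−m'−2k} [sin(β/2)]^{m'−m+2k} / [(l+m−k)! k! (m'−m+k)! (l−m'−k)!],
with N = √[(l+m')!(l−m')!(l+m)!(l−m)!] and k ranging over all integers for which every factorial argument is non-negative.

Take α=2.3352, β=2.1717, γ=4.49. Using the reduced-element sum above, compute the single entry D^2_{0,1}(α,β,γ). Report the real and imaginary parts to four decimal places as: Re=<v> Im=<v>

Re=0.1260 Im=-0.5571

D^2_{0,1}(2.3352,2.1717,4.49) = e^{-i·0·2.3352}·d^2_{0,1}(2.1717)·e^{-i·1·4.49}. Compute d first:
c=cos(2.1717/2)=0.466161, s=sin(2.1717/2)=0.884700; N=√[2·2·6·1]=4.898979
Admissible k: 1..2 (factorial args all ≥0)
  k=1: (−1)^0·4.8990/(2)·0.4662^3·0.8847^1 = +0.219523
  k=2: (−1)^1·4.8990/(2)·0.4662^1·0.8847^3 = -0.790678
d^2_{0,1}(2.1717) = +0.219523 -0.790678 = -0.571155
Phases: e^{-i·(0)·2.3352}=+1.000000+0.000000i, e^{-i·(1)·4.49}=-0.220560+0.975373i ⇒ D=+0.125974-0.557090i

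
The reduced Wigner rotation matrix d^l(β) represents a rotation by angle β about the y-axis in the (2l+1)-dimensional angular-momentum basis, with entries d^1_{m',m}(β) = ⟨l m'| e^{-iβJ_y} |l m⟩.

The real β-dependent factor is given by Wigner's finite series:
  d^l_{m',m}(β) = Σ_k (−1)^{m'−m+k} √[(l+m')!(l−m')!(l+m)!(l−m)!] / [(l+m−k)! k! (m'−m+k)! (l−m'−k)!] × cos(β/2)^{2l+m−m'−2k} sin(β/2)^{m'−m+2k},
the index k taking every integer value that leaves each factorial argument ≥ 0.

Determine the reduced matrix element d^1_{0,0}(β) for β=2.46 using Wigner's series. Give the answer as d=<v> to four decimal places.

d=-0.7766

d^1_{0,0}(β=2.46) via Wigner's sum:
Half-angle: c=0.334238, s=0.942489. N=√(1·1·1·1)=1.000000
The bounds max(0,m−m')=0 and min(l+m,l−m')=1 give 2 terms
  k=0: (−1)^0·1.0000/(1)·0.3342^2·0.9425^0 = +0.111715
  k=1: (−1)^1·1.0000/(1)·0.3342^0·0.9425^2 = -0.888285
d^1_{0,0}(2.46) = +0.111715 -0.888285 = -0.776570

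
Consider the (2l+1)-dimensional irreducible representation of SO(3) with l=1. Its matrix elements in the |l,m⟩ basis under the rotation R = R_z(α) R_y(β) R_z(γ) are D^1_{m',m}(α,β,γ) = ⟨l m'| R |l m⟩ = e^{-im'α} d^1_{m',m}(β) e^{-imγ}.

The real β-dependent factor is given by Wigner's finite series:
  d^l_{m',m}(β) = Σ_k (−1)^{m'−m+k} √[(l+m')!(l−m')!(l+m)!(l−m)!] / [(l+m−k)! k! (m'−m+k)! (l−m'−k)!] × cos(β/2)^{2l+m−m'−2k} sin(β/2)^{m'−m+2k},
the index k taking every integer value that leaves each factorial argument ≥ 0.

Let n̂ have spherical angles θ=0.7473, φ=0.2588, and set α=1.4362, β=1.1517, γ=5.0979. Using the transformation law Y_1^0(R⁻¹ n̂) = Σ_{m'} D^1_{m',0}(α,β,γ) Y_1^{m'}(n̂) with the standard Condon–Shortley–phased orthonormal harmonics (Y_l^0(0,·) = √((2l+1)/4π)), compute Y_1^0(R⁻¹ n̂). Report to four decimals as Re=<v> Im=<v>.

Re=0.2621 Im=0.0000

Need the full column D^1_{m',0} for m'=−1..1 at α=1.4362, β=1.1517, γ=5.0979.
cos(β/2)=0.838730, sin(β/2)=0.544548
d^1_{-1,0}: single k=1 term ⇒ +0.645912;  D = +0.086675+0.640070i
d^1_{0,0}: k∈[0..1] ⇒ +0.703468 -0.296532 = +0.406935;  D = +0.406935+0.000000i
d^1_{1,0}: single k=0 term ⇒ -0.645912;  D = -0.086675+0.640070i
Y_1^{m'}(θ=0.7473,φ=0.2588) and Σ D·Y over m':
  (+0.0867+0.6401i)·(+0.2270-0.0601i)  (+0.4069+0.0000i)·(+0.3584+0.0000i)  (-0.0867+0.6401i)·(-0.2270-0.0601i)
Y_1^0(R⁻¹ n̂) = +0.262127+0.000000i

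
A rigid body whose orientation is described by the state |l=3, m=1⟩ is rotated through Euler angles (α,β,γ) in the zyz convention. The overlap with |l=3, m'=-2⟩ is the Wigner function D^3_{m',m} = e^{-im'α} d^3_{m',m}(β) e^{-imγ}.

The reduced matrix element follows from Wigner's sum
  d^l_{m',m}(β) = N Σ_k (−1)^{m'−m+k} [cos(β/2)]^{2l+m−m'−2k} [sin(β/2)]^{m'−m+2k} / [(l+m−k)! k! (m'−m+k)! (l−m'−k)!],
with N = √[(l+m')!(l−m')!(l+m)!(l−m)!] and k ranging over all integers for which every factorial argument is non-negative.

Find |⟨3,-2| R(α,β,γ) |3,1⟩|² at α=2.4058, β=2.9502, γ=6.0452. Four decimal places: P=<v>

Split into d^3_{-2,1}(β=2.9502) × two z-phases.
With c≡cos(β/2)=0.095550 and s≡sin(β/2)=0.995425, N=[1·120·24·2]^{1/2}=75.894664
Admissible k: 3..4 (factorial args all ≥0)
  k=3: (−1)^0·75.8947/(12)·0.0956^3·0.9954^3 = +0.005442
  k=4: (−1)^1·75.8947/(24)·0.0956^1·0.9954^5 = -0.295307
d^3_{-2,1}(2.9502) = +0.005442 -0.295307 = -0.289865
|D^3_{-2,1}|² = |d^3_{-2,1}(β)|² = (-0.289865)² = 0.084022 (the z-rotation phases have unit modulus)

P=0.0840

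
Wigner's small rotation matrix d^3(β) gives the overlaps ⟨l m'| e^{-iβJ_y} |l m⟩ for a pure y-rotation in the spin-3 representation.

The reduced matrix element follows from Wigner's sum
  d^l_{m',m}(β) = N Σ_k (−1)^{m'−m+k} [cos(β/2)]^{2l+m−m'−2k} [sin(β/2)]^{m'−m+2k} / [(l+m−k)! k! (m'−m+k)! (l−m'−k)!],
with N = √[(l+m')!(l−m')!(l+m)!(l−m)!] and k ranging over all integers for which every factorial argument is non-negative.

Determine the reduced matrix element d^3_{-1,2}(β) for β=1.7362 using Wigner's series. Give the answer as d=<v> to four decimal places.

d=0.2298

d^3_{-1,2}(β=1.7362) via Wigner's sum:
c=cos(1.7362/2)=0.646278, s=sin(1.7362/2)=0.763102; N=√[2·24·120·1]=75.894664
Admissible k: 3..4 (factorial args all ≥0)
  k=3: (−1)^0·75.8947/(12)·0.6463^3·0.7631^3 = +0.758640
  k=4: (−1)^1·75.8947/(24)·0.6463^1·0.7631^5 = -0.528851
d^3_{-1,2}(1.7362) = +0.758640 -0.528851 = +0.229789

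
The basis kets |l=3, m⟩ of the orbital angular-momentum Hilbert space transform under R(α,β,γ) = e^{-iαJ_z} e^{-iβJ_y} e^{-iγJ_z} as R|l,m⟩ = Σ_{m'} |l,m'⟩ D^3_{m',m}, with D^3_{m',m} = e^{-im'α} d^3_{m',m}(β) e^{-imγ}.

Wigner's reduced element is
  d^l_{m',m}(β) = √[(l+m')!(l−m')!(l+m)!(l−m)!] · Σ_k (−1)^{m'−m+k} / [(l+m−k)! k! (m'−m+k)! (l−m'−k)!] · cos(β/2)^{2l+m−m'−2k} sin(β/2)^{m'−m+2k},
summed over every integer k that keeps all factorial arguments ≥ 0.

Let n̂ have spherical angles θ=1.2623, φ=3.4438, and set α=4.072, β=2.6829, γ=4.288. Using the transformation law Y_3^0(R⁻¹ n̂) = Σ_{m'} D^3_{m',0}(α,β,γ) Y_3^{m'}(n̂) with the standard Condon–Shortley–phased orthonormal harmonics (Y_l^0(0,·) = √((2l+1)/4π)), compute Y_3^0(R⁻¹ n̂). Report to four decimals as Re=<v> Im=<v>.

Need the full column D^3_{m',0} for m'=−3..3 at α=4.072, β=2.6829, γ=4.288.
cos(β/2)=0.227341, sin(β/2)=0.973815
d^3_{-3,0}: single k=3 term ⇒ +0.048526;  D = +0.045578-0.016656i
d^3_{-2,0}: k∈[2..3] ⇒ +0.013875 -0.254579 = -0.240704;  D = +0.068834-0.230652i
d^3_{-1,0}: k∈[1..3] ⇒ +0.002049 -0.112765 +0.689686 = +0.578969;  D = -0.345938-0.464254i
d^3_{0,0}: k∈[0..3] ⇒ +0.000138 -0.022799 +0.418316 -0.852824 = -0.457168;  D = -0.457168+0.000000i
d^3_{1,0}: k∈[0..2] ⇒ -0.002049 +0.112765 -0.689686 = -0.578969;  D = +0.345938-0.464254i
d^3_{2,0}: k∈[0..1] ⇒ +0.013875 -0.254579 = -0.240704;  D = +0.068834+0.230652i
d^3_{3,0}: single k=0 term ⇒ -0.048526;  D = -0.045578-0.016656i
Y_3^{m'}(θ=1.2623,φ=3.4438) and Σ D·Y over m':
  (+0.0456-0.0167i)·(-0.2224+0.2842i)  (+0.0688-0.2307i)·(+0.2318-0.1601i)  (-0.3459-0.4643i)·(+0.1585-0.0494i)  (-0.4572+0.0000i)·(-0.2877+0.0000i)  (+0.3459-0.4643i)·(-0.1585-0.0494i)  (+0.0688+0.2307i)·(+0.2318+0.1601i)  (-0.0456-0.0167i)·(+0.2224+0.2842i)
Y_3^0(R⁻¹ n̂) = -0.076734+0.000000i

Re=-0.0767 Im=0.0000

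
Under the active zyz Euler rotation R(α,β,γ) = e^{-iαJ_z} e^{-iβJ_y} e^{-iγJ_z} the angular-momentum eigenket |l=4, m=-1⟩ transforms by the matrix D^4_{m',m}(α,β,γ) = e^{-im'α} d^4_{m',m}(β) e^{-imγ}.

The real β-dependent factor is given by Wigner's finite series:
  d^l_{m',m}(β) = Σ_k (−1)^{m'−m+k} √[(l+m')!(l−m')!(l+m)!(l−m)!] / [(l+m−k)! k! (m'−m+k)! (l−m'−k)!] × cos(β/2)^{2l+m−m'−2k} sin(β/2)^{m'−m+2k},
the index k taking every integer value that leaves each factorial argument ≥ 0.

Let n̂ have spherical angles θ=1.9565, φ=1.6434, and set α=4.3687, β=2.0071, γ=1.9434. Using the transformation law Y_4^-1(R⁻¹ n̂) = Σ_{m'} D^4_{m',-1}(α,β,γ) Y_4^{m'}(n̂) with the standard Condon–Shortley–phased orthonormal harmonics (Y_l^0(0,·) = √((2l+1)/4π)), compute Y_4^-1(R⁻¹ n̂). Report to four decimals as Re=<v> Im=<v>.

Re=-0.0702 Im=0.0598

Need the full column D^4_{m',-1} for m'=−4..4 at α=4.3687, β=2.0071, γ=1.9434.
cos(β/2)=0.537312, sin(β/2)=0.843384
d^4_{-4,-1}: single k=3 term ⇒ +0.201049;  D = +0.169410+0.108263i
d^4_{-3,-1}: k∈[2..3] ⇒ +0.135856 -0.557860 = -0.422004;  D = +0.333777-0.258225i
d^4_{-2,-1}: k∈[1..3] ⇒ +0.046264 -0.569919 +0.936095 = +0.412440;  D = -0.127692-0.392175i
d^4_{-1,-1}: k∈[0..3] ⇒ +0.006947 -0.256743 +1.265107 -1.038972 = -0.023661;  D = -0.023651-0.000684i
d^4_{0,-1}: k∈[0..3] ⇒ -0.048767 +0.720897 -1.776116 +0.729320 = -0.374666;  D = +0.136394-0.348957i
d^4_{1,-1}: k∈[0..3] ⇒ +0.171162 -1.265107 +1.558458 -0.255978 = +0.208536;  D = -0.157287-0.136923i
d^4_{2,-1}: k∈[0..2] ⇒ -0.379946 +1.404143 -0.691893 = +0.332303;  D = +0.289884-0.162459i
d^4_{3,-1}: k∈[0..1] ⇒ +0.557860 -0.824659 = -0.266799;  D = -0.044382-0.263082i
d^4_{4,-1}: single k=0 term ⇒ -0.495335;  D = +0.487634+0.087004i
Y_4^{m'}(θ=1.9565,φ=1.6434) and Σ D·Y over m':
  (+0.1694+0.1083i)·(+0.3125-0.0934i)  (+0.3338-0.2582i)·(-0.0809-0.3657i)  (-0.1277-0.3922i)·(+0.0026-0.0004i)  (-0.0237-0.0007i)·(-0.0240-0.3305i)  (+0.1364-0.3490i)·(-0.0576+0.0000i)  (-0.1573-0.1369i)·(+0.0240-0.3305i)  (+0.2899-0.1625i)·(+0.0026+0.0004i)  (-0.0444-0.2631i)·(+0.0809-0.3657i)  (+0.4876+0.0870i)·(+0.3125+0.0934i)
Y_4^-1(R⁻¹ n̂) = -0.070164+0.059846i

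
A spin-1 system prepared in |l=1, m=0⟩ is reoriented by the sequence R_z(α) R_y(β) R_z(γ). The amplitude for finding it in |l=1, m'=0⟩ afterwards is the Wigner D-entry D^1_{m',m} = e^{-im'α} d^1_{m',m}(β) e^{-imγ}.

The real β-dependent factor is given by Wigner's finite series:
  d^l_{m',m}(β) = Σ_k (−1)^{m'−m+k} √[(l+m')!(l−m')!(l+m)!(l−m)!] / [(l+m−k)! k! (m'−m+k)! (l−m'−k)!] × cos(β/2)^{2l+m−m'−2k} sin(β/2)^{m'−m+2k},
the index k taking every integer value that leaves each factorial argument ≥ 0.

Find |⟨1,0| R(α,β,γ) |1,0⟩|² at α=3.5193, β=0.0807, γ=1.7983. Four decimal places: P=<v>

P=0.9935

D^1_{0,0}(3.5193,0.0807,1.7983) = e^{-i·0·3.5193}·d^1_{0,0}(0.0807)·e^{-i·0·1.7983}. Compute d first:
c=cos(0.0807/2)=0.999186, s=sin(0.0807/2)=0.040339; N=√[1·1·1·1]=1.000000
The bounds max(0,m−m')=0 and min(l+m,l−m')=1 give 2 terms
  k=0: (−1)^0·1.0000/(1)·0.9992^2·0.0403^0 = +0.998373
  k=1: (−1)^1·1.0000/(1)·0.9992^0·0.0403^2 = -0.001627
d^1_{0,0}(0.0807) = +0.998373 -0.001627 = +0.996746
|D^1_{0,0}|² = |d^1_{0,0}(β)|² = (+0.996746)² = 0.993502 (the z-rotation phases have unit modulus)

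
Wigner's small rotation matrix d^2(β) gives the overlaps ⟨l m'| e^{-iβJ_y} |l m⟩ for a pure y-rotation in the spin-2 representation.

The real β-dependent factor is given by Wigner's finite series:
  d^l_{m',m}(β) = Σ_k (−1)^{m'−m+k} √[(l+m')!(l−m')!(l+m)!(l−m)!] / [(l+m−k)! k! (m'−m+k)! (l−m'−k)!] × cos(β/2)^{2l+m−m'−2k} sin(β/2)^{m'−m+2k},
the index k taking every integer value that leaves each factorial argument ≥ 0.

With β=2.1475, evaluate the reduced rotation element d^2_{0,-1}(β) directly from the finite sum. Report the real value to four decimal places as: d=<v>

d^2_{0,-1}(β=2.1475) via Wigner's sum:
c=cos(2.1475/2)=0.476831, s=sin(2.1475/2)=0.878995; N=√[2·2·1·6]=4.898979
The bounds max(0,m−m')=0 and min(l+m,l−m')=1 give 2 terms
  k=0: (−1)^1·4.8990/(2)·0.4768^3·0.8790^1 = -0.233430
  k=1: (−1)^2·4.8990/(2)·0.4768^1·0.8790^3 = +0.793230
d^2_{0,-1}(2.1475) = -0.233430 +0.793230 = +0.559801

d=0.5598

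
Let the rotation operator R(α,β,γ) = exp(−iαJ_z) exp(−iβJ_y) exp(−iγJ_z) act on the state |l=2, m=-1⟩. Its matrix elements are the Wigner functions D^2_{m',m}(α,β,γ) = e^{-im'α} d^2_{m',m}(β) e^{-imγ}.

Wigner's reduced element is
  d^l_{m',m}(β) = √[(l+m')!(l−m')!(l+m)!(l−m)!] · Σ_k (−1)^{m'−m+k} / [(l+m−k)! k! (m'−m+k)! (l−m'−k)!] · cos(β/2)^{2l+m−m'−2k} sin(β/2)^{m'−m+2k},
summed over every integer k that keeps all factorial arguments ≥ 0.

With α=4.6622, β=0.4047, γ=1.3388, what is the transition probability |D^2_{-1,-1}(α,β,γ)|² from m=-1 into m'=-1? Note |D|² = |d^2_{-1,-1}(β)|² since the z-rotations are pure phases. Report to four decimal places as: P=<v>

P=0.6473

First d^2_{-1,-1}(β=0.4047), then the phase factors e^{-i(-1)α} and e^{-i(-1)γ}:
c=cos(0.4047/2)=0.979597, s=sin(0.4047/2)=0.200972; N=√[1·6·1·6]=6.000000
k∈{0,1} keeps every argument non-negative
  k=0: (−1)^0·6.0000/(6)·0.9796^4·0.2010^0 = +0.920852
  k=1: (−1)^1·6.0000/(2)·0.9796^2·0.2010^2 = -0.116275
d^2_{-1,-1}(0.4047) = +0.920852 -0.116275 = +0.804577
|D^2_{-1,-1}|² = |d^2_{-1,-1}(β)|² = (+0.804577)² = 0.647344 (the z-rotation phases have unit modulus)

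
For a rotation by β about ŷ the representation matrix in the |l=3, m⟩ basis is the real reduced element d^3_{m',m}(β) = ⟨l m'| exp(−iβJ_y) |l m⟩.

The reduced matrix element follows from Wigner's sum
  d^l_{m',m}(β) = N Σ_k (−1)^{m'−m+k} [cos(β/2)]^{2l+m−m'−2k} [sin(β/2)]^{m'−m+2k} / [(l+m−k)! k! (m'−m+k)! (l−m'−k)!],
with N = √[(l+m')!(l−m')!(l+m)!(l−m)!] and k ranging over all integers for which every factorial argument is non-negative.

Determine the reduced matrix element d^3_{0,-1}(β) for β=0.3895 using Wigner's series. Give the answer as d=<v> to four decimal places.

d=-0.5392

d^3_{0,-1}(β=0.3895) via Wigner's sum:
Half-angle: c=0.981096, s=0.193521. N=√(6·6·2·24)=41.569219
The bounds max(0,m−m')=0 and min(l+m,l−m')=2 give 3 terms
  k=0: (−1)^1·41.5692/(12)·0.9811^5·0.1935^1 = -0.609364
  k=1: (−1)^2·41.5692/(4)·0.9811^3·0.1935^3 = +0.071127
  k=2: (−1)^3·41.5692/(12)·0.9811^1·0.1935^5 = -0.000922
d^3_{0,-1}(0.3895) = -0.609364 +0.071127 -0.000922 = -0.539160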